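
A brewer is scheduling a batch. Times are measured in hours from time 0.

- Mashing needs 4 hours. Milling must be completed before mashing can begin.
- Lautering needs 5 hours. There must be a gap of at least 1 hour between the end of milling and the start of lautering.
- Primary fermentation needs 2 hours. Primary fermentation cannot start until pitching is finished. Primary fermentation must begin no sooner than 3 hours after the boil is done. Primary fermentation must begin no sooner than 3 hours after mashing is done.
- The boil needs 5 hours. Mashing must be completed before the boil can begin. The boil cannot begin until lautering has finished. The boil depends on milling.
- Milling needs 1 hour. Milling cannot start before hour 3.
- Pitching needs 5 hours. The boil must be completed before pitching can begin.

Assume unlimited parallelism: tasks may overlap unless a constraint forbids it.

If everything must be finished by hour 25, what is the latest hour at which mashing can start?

Nothing follows primary fermentation; the deadline of hour 25 is its only limit. It must start by 25 − 2 = hour 23.
Since primary fermentation (must start by hour 23) depends on it, pitching must finish by hour 23. Backing off its 5-hour duration gives a latest start of hour 18.
For the boil: pitching (must start by hour 18); primary fermentation (must start by hour 23, minus 3-hour gap → hour 20). The most restrictive is hour 18; with a 5-hour duration, the boil must start by hour 13.
Mashing has several dependents: the boil (must start by hour 13); primary fermentation (must start by hour 23, minus 3-hour gap → hour 20). The earliest of those limits is hour 13, so mashing must start by 13 − 4 = hour 9.

9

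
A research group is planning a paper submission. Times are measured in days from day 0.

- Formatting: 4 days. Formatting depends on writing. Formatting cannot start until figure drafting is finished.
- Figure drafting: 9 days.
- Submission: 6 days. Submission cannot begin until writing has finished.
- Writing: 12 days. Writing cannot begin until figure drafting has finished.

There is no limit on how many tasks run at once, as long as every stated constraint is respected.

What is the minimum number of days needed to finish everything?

27

Nothing blocks figure drafting, so it runs from day 0 to day 9.
After figure drafting (finishes day 9), writing can start at day 9 and finishes at day 21.
Submission waits on writing (finishes day 21), so it starts at day 21 and finishes at 21 + 6 = day 27.
Formatting cannot start until writing (finishes day 21); figure drafting (finishes day 9). The controlling bound is day 21, so formatting finishes at 21 + 4 = day 25.
All tasks are finished once the last one completes. Finish times: Figure drafting at 9, Writing at 21, Formatting at 25, Submission at 27. The latest is day 27.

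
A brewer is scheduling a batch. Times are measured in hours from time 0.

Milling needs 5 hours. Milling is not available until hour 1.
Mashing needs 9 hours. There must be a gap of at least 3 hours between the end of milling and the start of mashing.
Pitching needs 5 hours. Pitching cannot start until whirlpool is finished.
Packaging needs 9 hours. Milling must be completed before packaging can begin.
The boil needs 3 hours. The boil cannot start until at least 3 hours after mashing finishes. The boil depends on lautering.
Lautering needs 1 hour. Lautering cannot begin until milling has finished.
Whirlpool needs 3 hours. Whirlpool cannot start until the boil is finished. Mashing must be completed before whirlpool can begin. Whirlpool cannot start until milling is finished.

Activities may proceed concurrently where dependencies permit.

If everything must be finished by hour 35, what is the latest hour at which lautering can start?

Nothing follows pitching; the deadline of hour 35 is its only limit. It must start by 35 − 5 = hour 30.
Since pitching (must start by hour 30) depends on it, whirlpool must finish by hour 30. Backing off its 3-hour duration gives a latest start of hour 27.
The boil has to be done before whirlpool (must start by hour 27). That means finishing by hour 27, i.e. starting by 27 − 3 = hour 24.
Since the boil (must start by hour 24) depends on it, lautering must finish by hour 24. Backing off its 1-hour duration gives a latest start of hour 23.

23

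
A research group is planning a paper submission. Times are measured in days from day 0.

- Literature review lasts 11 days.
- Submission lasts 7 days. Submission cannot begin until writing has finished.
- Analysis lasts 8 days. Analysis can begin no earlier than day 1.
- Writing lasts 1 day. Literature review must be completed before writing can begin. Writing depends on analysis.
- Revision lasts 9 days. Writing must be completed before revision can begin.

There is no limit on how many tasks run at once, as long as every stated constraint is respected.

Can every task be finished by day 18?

Analysis waits on its own release at day 1, so it starts at day 1 and finishes at 1 + 8 = day 9.
Literature review has no prerequisites, so it starts at day 0 and finishes at day 11.
Writing has to wait for literature review (finishes day 11); analysis (finishes day 9). The latest of these is day 11, so writing runs day 11 to 11 + 1 = day 12.
Submission waits on writing (finishes day 12), so it starts at day 12 and finishes at 12 + 7 = day 19.
Revision cannot begin until writing (finishes day 12). It runs from day 12 to 12 + 9 = day 21.
The earliest everything can be done is day 21, which is after the deadline of 18, so it is not possible.

No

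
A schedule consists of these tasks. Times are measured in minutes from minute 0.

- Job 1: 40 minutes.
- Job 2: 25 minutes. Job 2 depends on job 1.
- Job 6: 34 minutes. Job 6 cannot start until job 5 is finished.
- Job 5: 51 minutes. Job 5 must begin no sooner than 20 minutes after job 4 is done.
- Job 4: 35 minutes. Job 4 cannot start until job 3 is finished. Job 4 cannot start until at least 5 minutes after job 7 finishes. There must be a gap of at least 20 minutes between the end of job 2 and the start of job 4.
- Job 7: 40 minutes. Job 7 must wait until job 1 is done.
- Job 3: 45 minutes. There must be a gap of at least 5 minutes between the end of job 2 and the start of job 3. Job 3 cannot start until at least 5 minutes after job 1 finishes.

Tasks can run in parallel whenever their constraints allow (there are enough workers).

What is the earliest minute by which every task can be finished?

255

Job 1 has no prerequisites, so it starts at minute 0 and finishes at minute 40.
Job 7 waits on job 1 (finishes minute 40), so it starts at minute 40 and finishes at 40 + 40 = minute 80.
After job 1 (finishes minute 40), job 2 can start at minute 40 and finishes at minute 65.
Job 3 needs all of job 2 (finishes minute 65, plus 5-minute gap → minute 70); job 1 (finishes minute 40, plus 5-minute gap → minute 45). That puts its earliest start at minute 70; it finishes at 70 + 45 = minute 115.
Job 4 cannot start until job 3 (finishes minute 115); job 7 (finishes minute 80, plus 5-minute gap → minute 85); job 2 (finishes minute 65, plus 20-minute gap → minute 85). The controlling bound is minute 115, so job 4 finishes at 115 + 35 = minute 150.
Job 5 waits on job 4 (finishes minute 150, plus 20-minute gap → minute 170), so it starts at minute 170 and finishes at 170 + 51 = minute 221.
After job 5 (finishes minute 221), job 6 can start at minute 221 and finishes at minute 255.
All tasks are finished once the last one completes. Finish times: Job 1 at 40, Job 2 at 65, Job 3 at 115, Job 4 at 150, Job 5 at 221, Job 6 at 255, Job 7 at 80. The latest is minute 255.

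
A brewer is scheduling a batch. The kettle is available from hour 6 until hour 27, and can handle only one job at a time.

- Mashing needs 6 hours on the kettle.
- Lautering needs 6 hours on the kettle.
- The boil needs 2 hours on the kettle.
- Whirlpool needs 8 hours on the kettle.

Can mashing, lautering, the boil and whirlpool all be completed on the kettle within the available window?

No

The kettle window is 27 − 6 = 21 hours.
Running back to back, the jobs need 6 + 6 + 2 + 8 = 22 hours on the kettle.
Since 22 > 21, they cannot all fit.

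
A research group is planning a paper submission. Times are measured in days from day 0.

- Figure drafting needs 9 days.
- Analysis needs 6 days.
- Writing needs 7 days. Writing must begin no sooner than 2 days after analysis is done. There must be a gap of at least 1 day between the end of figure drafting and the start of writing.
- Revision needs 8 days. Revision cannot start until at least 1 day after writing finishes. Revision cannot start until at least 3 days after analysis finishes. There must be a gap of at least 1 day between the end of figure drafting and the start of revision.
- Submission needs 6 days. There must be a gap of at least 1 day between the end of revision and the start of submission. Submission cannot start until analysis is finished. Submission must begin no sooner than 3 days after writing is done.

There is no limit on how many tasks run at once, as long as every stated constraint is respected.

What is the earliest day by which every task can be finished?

Figure drafting can start immediately at day 0; it finishes at day 9.
Nothing blocks analysis, so it runs from day 0 to day 6.
Writing has to wait for analysis (finishes day 6, plus 2-day gap → day 8); figure drafting (finishes day 9, plus 1-day gap → day 10). The latest of these is day 10, so writing runs day 10 to 10 + 7 = day 17.
Revision needs all of writing (finishes day 17, plus 1-day gap → day 18); analysis (finishes day 6, plus 3-day gap → day 9); figure drafting (finishes day 9, plus 1-day gap → day 10). That puts its earliest start at day 18; it finishes at 18 + 8 = day 26.
Submission has to wait for revision (finishes day 26, plus 1-day gap → day 27); analysis (finishes day 6); writing (finishes day 17, plus 3-day gap → day 20). The latest of these is day 27, so submission runs day 27 to 27 + 6 = day 33.
All tasks are finished once the last one completes. Finish times: Analysis at 6, Figure drafting at 9, Writing at 17, Revision at 26, Submission at 33. The latest is day 33.

33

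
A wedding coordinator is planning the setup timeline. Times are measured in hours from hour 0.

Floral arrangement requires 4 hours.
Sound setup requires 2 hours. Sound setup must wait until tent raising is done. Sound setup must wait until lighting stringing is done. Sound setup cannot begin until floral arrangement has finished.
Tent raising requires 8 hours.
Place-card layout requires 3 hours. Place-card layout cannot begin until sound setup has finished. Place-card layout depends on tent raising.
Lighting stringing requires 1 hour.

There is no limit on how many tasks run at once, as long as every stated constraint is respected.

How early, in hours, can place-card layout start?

10

Lighting stringing can start immediately at hour 0; it finishes at hour 1.
Floral arrangement has no prerequisites, so it starts at hour 0 and finishes at hour 4.
Tent raising has no prerequisites, so it starts at hour 0 and finishes at hour 8.
Sound setup has to wait for tent raising (finishes hour 8); lighting stringing (finishes hour 1); floral arrangement (finishes hour 4). The latest of these is hour 8, so sound setup runs hour 8 to 8 + 2 = hour 10.
Place-card layout waits on sound setup (finishes hour 10); tent raising (finishes hour 8). The latest of these is hour 10, which is the earliest place-card layout can start.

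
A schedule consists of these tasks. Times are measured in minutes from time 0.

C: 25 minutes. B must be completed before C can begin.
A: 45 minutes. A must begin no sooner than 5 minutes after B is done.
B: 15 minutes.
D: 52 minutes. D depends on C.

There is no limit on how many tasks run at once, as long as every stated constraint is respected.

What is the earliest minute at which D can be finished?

B has no prerequisites, so it starts at minute 0 and finishes at minute 15.
C waits on B (finishes minute 15), so it starts at minute 15 and finishes at 15 + 25 = minute 40.
D waits on C (finishes minute 40), so it starts at minute 40 and finishes at 40 + 52 = minute 92.

92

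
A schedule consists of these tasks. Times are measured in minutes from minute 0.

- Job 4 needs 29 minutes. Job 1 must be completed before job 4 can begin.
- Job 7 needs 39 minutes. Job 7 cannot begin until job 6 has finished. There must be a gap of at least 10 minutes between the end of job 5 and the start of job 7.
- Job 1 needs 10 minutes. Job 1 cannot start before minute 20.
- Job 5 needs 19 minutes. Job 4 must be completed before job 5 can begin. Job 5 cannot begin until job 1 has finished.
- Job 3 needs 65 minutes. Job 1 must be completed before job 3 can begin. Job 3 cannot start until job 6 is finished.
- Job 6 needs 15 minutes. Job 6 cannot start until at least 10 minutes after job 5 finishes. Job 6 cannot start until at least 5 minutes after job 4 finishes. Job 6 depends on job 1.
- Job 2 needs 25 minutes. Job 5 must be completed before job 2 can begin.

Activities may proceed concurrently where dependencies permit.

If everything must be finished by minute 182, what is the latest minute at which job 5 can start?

Nothing follows job 2; the deadline of minute 182 is its only limit. It must start by 182 − 25 = minute 157.
To finish by minute 182, job 3 (duration 65) must start no later than minute 117.
Job 7 must finish by minute 182; it takes 39 minutes, so it must start by 182 − 39 = minute 143.
For job 6: job 3 (must start by minute 117); job 7 (must start by minute 143). The most restrictive is minute 117; with a 15-minute duration, job 6 must start by minute 102.
Job 5 must finish in time for job 2 (must start by minute 157); job 6 (must start by minute 102, minus 10-minute gap → minute 92); job 7 (must start by minute 143, minus 10-minute gap → minute 133). The tightest is minute 92, so job 5 must start by 92 − 19 = minute 73.

73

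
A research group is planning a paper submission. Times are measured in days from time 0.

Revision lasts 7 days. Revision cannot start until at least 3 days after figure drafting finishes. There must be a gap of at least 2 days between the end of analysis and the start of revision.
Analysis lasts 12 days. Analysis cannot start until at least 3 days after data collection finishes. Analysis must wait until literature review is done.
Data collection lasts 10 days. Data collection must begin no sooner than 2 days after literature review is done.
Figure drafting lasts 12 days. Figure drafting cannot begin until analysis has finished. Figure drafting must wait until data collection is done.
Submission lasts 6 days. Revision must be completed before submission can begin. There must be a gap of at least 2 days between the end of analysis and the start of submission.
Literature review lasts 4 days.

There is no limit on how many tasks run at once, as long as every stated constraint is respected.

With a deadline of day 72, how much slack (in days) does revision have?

Nothing blocks literature review, so it runs from day 0 to day 4.
After literature review (finishes day 4, plus 2-day gap → day 6), data collection can start at day 6 and finishes at day 16.
Analysis cannot start until data collection (finishes day 16, plus 3-day gap → day 19); literature review (finishes day 4). The controlling bound is day 19, so analysis finishes at 19 + 12 = day 31.
For figure drafting: analysis (finishes day 31); data collection (finishes day 16). Taking the maximum gives a start of day 31, and it finishes at 31 + 12 = day 43.
Revision has to wait for figure drafting (finishes day 43, plus 3-day gap → day 46); analysis (finishes day 31, plus 2-day gap → day 33). The latest of these is day 46, so revision runs day 46 to 46 + 7 = day 53.

Working backward from the deadline:
To finish by day 72, submission (duration 6) must start no later than day 66.
Since submission (must start by day 66) depends on it, revision must finish by day 66. Backing off its 7-day duration gives a latest start of day 59.
So revision can start as early as day 46 and as late as day 59, giving 59 − 46 = 13 days of slack.

13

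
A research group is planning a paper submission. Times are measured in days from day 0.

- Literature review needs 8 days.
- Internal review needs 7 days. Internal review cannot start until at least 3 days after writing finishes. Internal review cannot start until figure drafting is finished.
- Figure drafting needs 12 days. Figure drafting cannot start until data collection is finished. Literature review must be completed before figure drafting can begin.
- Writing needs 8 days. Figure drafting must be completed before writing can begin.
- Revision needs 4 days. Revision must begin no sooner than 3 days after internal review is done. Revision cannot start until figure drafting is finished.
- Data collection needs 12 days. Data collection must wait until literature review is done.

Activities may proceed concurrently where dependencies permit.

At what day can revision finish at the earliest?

Literature review can start immediately at day 0; it finishes at day 8.
Data collection cannot begin until literature review (finishes day 8). It runs from day 8 to 8 + 12 = day 20.
For figure drafting: data collection (finishes day 20); literature review (finishes day 8). Taking the maximum gives a start of day 20, and it finishes at 20 + 12 = day 32.
After figure drafting (finishes day 32), writing can start at day 32 and finishes at day 40.
Internal review needs all of writing (finishes day 40, plus 3-day gap → day 43); figure drafting (finishes day 32). That puts its earliest start at day 43; it finishes at 43 + 7 = day 50.
Revision cannot start until internal review (finishes day 50, plus 3-day gap → day 53); figure drafting (finishes day 32). The controlling bound is day 53, so revision finishes at 53 + 4 = day 57.

57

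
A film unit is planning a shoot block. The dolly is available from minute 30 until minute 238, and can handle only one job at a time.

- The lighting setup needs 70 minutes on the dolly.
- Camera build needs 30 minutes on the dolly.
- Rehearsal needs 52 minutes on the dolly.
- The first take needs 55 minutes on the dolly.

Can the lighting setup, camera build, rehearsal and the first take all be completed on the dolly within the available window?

The dolly window is 238 − 30 = 208 minutes.
Running back to back, the jobs need 70 + 30 + 52 + 55 = 207 minutes on the dolly.
Since 207 ≤ 208, they fit within the window.

Yes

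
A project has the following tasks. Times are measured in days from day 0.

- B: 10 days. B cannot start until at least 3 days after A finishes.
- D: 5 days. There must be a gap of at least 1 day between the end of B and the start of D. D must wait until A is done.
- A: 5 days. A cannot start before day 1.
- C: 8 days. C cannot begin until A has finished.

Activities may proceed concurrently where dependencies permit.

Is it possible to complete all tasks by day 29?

Yes

After its own release at day 1, A can start at day 1 and finishes at day 6.
C cannot begin until A (finishes day 6). It runs from day 6 to 6 + 8 = day 14.
B cannot begin until A (finishes day 6, plus 3-day gap → day 9). It runs from day 9 to 9 + 10 = day 19.
For D: B (finishes day 19, plus 1-day gap → day 20); A (finishes day 6). Taking the maximum gives a start of day 20, and it finishes at 20 + 5 = day 25.
Every task is finished by day 25, which is no later than the deadline of 29, so the schedule is feasible.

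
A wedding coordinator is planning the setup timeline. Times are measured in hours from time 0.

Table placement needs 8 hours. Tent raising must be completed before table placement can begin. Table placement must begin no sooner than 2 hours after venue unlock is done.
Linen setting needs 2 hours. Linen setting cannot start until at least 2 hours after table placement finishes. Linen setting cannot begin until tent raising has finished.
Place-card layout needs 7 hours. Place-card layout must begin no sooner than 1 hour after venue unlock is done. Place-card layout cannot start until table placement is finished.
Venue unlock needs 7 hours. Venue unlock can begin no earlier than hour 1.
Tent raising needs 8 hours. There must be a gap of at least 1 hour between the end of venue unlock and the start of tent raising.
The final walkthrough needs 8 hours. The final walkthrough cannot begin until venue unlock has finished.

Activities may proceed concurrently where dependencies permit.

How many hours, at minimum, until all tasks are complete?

32

After its own release at hour 1, venue unlock can start at hour 1 and finishes at hour 8.
The final walkthrough cannot begin until venue unlock (finishes hour 8). It runs from hour 8 to 8 + 8 = hour 16.
Tent raising cannot begin until venue unlock (finishes hour 8, plus 1-hour gap → hour 9). It runs from hour 9 to 9 + 8 = hour 17.
Table placement has to wait for tent raising (finishes hour 17); venue unlock (finishes hour 8, plus 2-hour gap → hour 10). The latest of these is hour 17, so table placement runs hour 17 to 17 + 8 = hour 25.
Place-card layout needs all of venue unlock (finishes hour 8, plus 1-hour gap → hour 9); table placement (finishes hour 25). That puts its earliest start at hour 25; it finishes at 25 + 7 = hour 32.
Linen setting needs all of table placement (finishes hour 25, plus 2-hour gap → hour 27); tent raising (finishes hour 17). That puts its earliest start at hour 27; it finishes at 27 + 2 = hour 29.
All tasks are finished once the last one completes. Finish times: Venue unlock at 8, Tent raising at 17, Table placement at 25, Linen setting at 29, Place-card layout at 32, The final walkthrough at 16. The latest is hour 32.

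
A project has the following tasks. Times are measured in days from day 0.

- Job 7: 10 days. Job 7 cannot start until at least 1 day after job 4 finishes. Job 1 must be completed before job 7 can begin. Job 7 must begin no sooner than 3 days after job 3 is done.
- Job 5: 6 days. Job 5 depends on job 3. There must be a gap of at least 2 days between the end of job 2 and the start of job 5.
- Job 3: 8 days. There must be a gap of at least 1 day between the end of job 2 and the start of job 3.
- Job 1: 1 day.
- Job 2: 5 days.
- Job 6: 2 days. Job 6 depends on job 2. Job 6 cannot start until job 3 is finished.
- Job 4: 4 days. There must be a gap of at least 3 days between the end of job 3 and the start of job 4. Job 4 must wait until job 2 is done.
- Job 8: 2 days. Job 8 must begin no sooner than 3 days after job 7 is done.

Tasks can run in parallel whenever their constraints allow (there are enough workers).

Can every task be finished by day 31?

Job 2 can start immediately at day 0; it finishes at day 5.
After job 2 (finishes day 5, plus 1-day gap → day 6), job 3 can start at day 6 and finishes at day 14.
For job 6: job 2 (finishes day 5); job 3 (finishes day 14). Taking the maximum gives a start of day 14, and it finishes at 14 + 2 = day 16.
Job 5 cannot start until job 3 (finishes day 14); job 2 (finishes day 5, plus 2-day gap → day 7). The controlling bound is day 14, so job 5 finishes at 14 + 6 = day 20.
For job 4: job 3 (finishes day 14, plus 3-day gap → day 17); job 2 (finishes day 5). Taking the maximum gives a start of day 17, and it finishes at 17 + 4 = day 21.
Job 1 can start immediately at day 0; it finishes at day 1.
Job 7 cannot start until job 4 (finishes day 21, plus 1-day gap → day 22); job 1 (finishes day 1); job 3 (finishes day 14, plus 3-day gap → day 17). The controlling bound is day 22, so job 7 finishes at 22 + 10 = day 32.
Job 8 waits on job 7 (finishes day 32, plus 3-day gap → day 35), so it starts at day 35 and finishes at 35 + 2 = day 37.
The earliest everything can be done is day 37, which is after the deadline of 31, so it is not possible.

No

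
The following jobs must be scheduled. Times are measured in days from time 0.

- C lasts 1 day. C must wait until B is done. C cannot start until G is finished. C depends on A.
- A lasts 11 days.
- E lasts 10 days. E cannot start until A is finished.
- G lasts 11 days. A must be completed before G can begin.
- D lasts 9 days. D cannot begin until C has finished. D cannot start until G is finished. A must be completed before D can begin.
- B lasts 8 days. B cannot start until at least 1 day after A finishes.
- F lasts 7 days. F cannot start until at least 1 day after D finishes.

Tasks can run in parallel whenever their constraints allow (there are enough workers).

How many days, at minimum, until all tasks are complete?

40

A can start immediately at day 0; it finishes at day 11.
After A (finishes day 11), G can start at day 11 and finishes at day 22.
E cannot begin until A (finishes day 11). It runs from day 11 to 11 + 10 = day 21.
B cannot begin until A (finishes day 11, plus 1-day gap → day 12). It runs from day 12 to 12 + 8 = day 20.
C needs all of B (finishes day 20); G (finishes day 22); A (finishes day 11). That puts its earliest start at day 22; it finishes at 22 + 1 = day 23.
D needs all of C (finishes day 23); G (finishes day 22); A (finishes day 11). That puts its earliest start at day 23; it finishes at 23 + 9 = day 32.
After D (finishes day 32, plus 1-day gap → day 33), F can start at day 33 and finishes at day 40.
All tasks are finished once the last one completes. Finish times: A at 11, B at 20, C at 23, D at 32, E at 21, F at 40, G at 22. The latest is day 40.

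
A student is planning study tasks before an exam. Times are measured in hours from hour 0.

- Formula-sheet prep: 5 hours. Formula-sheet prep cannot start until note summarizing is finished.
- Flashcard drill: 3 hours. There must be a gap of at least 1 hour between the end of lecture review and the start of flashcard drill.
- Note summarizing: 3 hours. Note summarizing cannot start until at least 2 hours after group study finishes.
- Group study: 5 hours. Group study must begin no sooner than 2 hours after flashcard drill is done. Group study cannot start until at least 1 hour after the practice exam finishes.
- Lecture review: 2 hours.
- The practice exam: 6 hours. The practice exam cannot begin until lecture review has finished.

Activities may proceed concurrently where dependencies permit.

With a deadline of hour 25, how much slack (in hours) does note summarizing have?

Nothing blocks lecture review, so it runs from hour 0 to hour 2.
The practice exam waits on lecture review (finishes hour 2), so it starts at hour 2 and finishes at 2 + 6 = hour 8.
Flashcard drill cannot begin until lecture review (finishes hour 2, plus 1-hour gap → hour 3). It runs from hour 3 to 3 + 3 = hour 6.
Group study cannot start until flashcard drill (finishes hour 6, plus 2-hour gap → hour 8); the practice exam (finishes hour 8, plus 1-hour gap → hour 9). The controlling bound is hour 9, so group study finishes at 9 + 5 = hour 14.
After group study (finishes hour 14, plus 2-hour gap → hour 16), note summarizing can start at hour 16 and finishes at hour 19.

Working backward from the deadline:
Formula-sheet prep must finish by hour 25; it takes 5 hours, so it must start by 25 − 5 = hour 20.
Note summarizing has to be done before formula-sheet prep (must start by hour 20). That means finishing by hour 20, i.e. starting by 20 − 3 = hour 17.
So note summarizing can start as early as hour 16 and as late as hour 17, giving 17 − 16 = 1 hour of slack.

1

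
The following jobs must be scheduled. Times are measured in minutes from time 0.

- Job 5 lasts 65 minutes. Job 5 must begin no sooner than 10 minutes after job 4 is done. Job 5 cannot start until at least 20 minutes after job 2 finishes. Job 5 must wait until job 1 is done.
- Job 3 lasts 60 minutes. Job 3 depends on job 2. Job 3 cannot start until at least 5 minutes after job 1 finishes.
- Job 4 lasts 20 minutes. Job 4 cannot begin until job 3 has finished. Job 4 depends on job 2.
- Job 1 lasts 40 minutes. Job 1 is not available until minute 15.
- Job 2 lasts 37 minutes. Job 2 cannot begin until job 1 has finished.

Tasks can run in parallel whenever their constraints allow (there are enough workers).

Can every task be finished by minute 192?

Job 1 waits on its own release at minute 15, so it starts at minute 15 and finishes at 15 + 40 = minute 55.
After job 1 (finishes minute 55), job 2 can start at minute 55 and finishes at minute 92.
Job 3 cannot start until job 2 (finishes minute 92); job 1 (finishes minute 55, plus 5-minute gap → minute 60). The controlling bound is minute 92, so job 3 finishes at 92 + 60 = minute 152.
Job 4 has to wait for job 3 (finishes minute 152); job 2 (finishes minute 92). The latest of these is minute 152, so job 4 runs minute 152 to 152 + 20 = minute 172.
Job 5 needs all of job 4 (finishes minute 172, plus 10-minute gap → minute 182); job 2 (finishes minute 92, plus 20-minute gap → minute 112); job 1 (finishes minute 55). That puts its earliest start at minute 182; it finishes at 182 + 65 = minute 247.
The earliest everything can be done is minute 247, which is after the deadline of 192, so it is not possible.

No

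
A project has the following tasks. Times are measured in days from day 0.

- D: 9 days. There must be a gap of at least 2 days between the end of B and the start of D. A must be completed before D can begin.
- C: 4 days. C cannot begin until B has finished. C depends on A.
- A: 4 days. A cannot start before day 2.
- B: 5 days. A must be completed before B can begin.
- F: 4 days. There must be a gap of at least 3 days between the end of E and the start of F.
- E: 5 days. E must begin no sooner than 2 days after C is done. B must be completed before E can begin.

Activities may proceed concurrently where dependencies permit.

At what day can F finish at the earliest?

29

After its own release at day 2, A can start at day 2 and finishes at day 6.
B cannot begin until A (finishes day 6). It runs from day 6 to 6 + 5 = day 11.
For C: B (finishes day 11); A (finishes day 6). Taking the maximum gives a start of day 11, and it finishes at 11 + 4 = day 15.
E cannot start until C (finishes day 15, plus 2-day gap → day 17); B (finishes day 11). The controlling bound is day 17, so E finishes at 17 + 5 = day 22.
F waits on E (finishes day 22, plus 3-day gap → day 25), so it starts at day 25 and finishes at 25 + 4 = day 29.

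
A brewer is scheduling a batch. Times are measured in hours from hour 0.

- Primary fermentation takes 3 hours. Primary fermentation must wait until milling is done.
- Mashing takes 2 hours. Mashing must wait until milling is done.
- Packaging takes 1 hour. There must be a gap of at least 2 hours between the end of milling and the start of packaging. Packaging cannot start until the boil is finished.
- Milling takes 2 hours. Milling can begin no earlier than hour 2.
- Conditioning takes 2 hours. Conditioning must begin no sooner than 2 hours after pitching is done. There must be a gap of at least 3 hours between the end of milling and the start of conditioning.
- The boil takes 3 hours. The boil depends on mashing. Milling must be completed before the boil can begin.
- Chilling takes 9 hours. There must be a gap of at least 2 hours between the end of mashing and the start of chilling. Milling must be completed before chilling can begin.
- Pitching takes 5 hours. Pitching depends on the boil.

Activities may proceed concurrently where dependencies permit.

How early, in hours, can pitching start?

After its own release at hour 2, milling can start at hour 2 and finishes at hour 4.
Mashing cannot begin until milling (finishes hour 4). It runs from hour 4 to 4 + 2 = hour 6.
For the boil: mashing (finishes hour 6); milling (finishes hour 4). Taking the maximum gives a start of hour 6, and it finishes at 6 + 3 = hour 9.
Pitching waits on the boil (finishes hour 9), so the earliest it can start is hour 9.

9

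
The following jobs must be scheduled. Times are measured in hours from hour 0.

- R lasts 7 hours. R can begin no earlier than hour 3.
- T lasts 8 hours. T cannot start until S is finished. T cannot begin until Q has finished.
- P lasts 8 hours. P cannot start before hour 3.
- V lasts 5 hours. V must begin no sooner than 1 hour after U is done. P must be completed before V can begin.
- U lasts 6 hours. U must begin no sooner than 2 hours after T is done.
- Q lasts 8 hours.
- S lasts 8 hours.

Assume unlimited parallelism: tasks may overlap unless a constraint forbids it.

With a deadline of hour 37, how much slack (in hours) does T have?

7

Nothing blocks S, so it runs from hour 0 to hour 8.
Q has no prerequisites, so it starts at hour 0 and finishes at hour 8.
For T: S (finishes hour 8); Q (finishes hour 8). Taking the maximum gives a start of hour 8, and it finishes at 8 + 8 = hour 16.

Working backward from the deadline:
V has no dependents, so it just needs to finish by hour 37. Starting by 37 − 5 = hour 32 achieves that.
Since V (must start by hour 32, minus 1-hour gap → hour 31) depends on it, U must finish by hour 31. Backing off its 6-hour duration gives a latest start of hour 25.
Since U (must start by hour 25, minus 2-hour gap → hour 23) depends on it, T must finish by hour 23. Backing off its 8-hour duration gives a latest start of hour 15.
So T can start as early as hour 8 and as late as hour 15, giving 15 − 8 = 7 hours of slack.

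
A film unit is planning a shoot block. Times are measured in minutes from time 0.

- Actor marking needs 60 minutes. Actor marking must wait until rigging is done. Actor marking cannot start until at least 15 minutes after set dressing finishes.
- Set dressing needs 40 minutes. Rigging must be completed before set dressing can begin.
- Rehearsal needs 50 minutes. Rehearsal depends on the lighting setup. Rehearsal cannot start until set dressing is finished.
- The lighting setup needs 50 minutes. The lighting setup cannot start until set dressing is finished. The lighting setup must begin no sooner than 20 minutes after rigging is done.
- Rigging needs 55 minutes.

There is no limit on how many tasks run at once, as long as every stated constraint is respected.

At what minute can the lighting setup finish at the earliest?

Rigging can start immediately at minute 0; it finishes at minute 55.
After rigging (finishes minute 55), set dressing can start at minute 55 and finishes at minute 95.
The lighting setup needs all of set dressing (finishes minute 95); rigging (finishes minute 55, plus 20-minute gap → minute 75). That puts its earliest start at minute 95; it finishes at 95 + 50 = minute 145.

145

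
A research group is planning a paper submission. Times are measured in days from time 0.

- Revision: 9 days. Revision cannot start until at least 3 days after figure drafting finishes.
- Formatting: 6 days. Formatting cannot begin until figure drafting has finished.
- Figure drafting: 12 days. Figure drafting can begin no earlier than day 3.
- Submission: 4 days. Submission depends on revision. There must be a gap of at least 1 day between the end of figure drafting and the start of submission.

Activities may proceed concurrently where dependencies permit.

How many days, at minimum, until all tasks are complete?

Figure drafting waits on its own release at day 3, so it starts at day 3 and finishes at 3 + 12 = day 15.
Formatting cannot begin until figure drafting (finishes day 15). It runs from day 15 to 15 + 6 = day 21.
Revision waits on figure drafting (finishes day 15, plus 3-day gap → day 18), so it starts at day 18 and finishes at 18 + 9 = day 27.
Submission needs all of revision (finishes day 27); figure drafting (finishes day 15, plus 1-day gap → day 16). That puts its earliest start at day 27; it finishes at 27 + 4 = day 31.
All tasks are finished once the last one completes. Finish times: Figure drafting at 15, Revision at 27, Formatting at 21, Submission at 31. The latest is day 31.

31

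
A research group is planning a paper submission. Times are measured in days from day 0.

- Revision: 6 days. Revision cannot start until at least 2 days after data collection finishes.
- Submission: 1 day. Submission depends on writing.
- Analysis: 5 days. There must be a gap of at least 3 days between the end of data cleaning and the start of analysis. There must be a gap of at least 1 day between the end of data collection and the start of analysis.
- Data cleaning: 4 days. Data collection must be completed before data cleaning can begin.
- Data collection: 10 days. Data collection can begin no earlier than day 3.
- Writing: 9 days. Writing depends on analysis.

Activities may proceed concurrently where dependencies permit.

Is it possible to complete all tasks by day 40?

After its own release at day 3, data collection can start at day 3 and finishes at day 13.
Revision cannot begin until data collection (finishes day 13, plus 2-day gap → day 15). It runs from day 15 to 15 + 6 = day 21.
Data cleaning cannot begin until data collection (finishes day 13). It runs from day 13 to 13 + 4 = day 17.
For analysis: data cleaning (finishes day 17, plus 3-day gap → day 20); data collection (finishes day 13, plus 1-day gap → day 14). Taking the maximum gives a start of day 20, and it finishes at 20 + 5 = day 25.
After analysis (finishes day 25), writing can start at day 25 and finishes at day 34.
After writing (finishes day 34), submission can start at day 34 and finishes at day 35.
Every task is finished by day 35, which is no later than the deadline of 40, so the schedule is feasible.

Yes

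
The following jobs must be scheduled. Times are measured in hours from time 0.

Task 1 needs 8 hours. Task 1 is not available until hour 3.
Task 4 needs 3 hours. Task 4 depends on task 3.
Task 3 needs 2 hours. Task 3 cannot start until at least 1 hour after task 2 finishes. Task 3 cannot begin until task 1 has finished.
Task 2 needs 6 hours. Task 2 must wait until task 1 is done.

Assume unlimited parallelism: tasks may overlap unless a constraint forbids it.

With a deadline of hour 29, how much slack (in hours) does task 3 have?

Task 1 waits on its own release at hour 3, so it starts at hour 3 and finishes at 3 + 8 = hour 11.
After task 1 (finishes hour 11), task 2 can start at hour 11 and finishes at hour 17.
Task 3 has to wait for task 2 (finishes hour 17, plus 1-hour gap → hour 18); task 1 (finishes hour 11). The latest of these is hour 18, so task 3 runs hour 18 to 18 + 2 = hour 20.

Working backward from the deadline:
Task 4 has no dependents, so it just needs to finish by hour 29. Starting by 29 − 3 = hour 26 achieves that.
Task 3 feeds into task 4 (must start by hour 26); so task 3 must finish by hour 26 and therefore start by hour 24.
So task 3 can start as early as hour 18 and as late as hour 24, giving 24 − 18 = 6 hours of slack.

6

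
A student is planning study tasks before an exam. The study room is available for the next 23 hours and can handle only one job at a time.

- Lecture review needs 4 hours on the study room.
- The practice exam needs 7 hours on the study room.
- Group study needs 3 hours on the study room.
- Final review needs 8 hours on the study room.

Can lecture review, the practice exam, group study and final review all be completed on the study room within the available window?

Running back to back, the jobs need 4 + 7 + 3 + 8 = 22 hours on the study room.
Since 22 ≤ 23, they fit within the window.

Yes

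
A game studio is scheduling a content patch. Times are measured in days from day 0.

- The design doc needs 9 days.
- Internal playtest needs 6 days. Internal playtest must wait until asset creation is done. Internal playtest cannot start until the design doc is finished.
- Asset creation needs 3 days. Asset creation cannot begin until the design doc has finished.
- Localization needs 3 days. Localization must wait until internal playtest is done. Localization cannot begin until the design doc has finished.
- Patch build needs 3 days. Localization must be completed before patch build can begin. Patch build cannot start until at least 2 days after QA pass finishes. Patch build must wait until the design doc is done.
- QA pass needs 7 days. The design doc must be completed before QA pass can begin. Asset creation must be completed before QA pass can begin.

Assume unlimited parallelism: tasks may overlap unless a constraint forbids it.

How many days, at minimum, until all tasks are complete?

24

Nothing blocks the design doc, so it runs from day 0 to day 9.
Asset creation cannot begin until the design doc (finishes day 9). It runs from day 9 to 9 + 3 = day 12.
For QA pass: the design doc (finishes day 9); asset creation (finishes day 12). Taking the maximum gives a start of day 12, and it finishes at 12 + 7 = day 19.
Internal playtest cannot start until asset creation (finishes day 12); the design doc (finishes day 9). The controlling bound is day 12, so internal playtest finishes at 12 + 6 = day 18.
Localization has to wait for internal playtest (finishes day 18); the design doc (finishes day 9). The latest of these is day 18, so localization runs day 18 to 18 + 3 = day 21.
Patch build needs all of localization (finishes day 21); QA pass (finishes day 19, plus 2-day gap → day 21); the design doc (finishes day 9). That puts its earliest start at day 21; it finishes at 21 + 3 = day 24.
All tasks are finished once the last one completes. Finish times: The design doc at 9, Asset creation at 12, Internal playtest at 18, Localization at 21, QA pass at 19, Patch build at 24. The latest is day 24.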